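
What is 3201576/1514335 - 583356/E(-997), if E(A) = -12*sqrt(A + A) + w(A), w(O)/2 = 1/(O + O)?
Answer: 36*(-24465172839911*I + 1063990424*sqrt(1994))/(1514335*(-I + 11964*sqrt(1994))) ≈ 2.1162 - 1088.7*I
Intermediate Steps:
w(O) = 1/O (w(O) = 2/(O + O) = 2/((2*O)) = 2*(1/(2*O)) = 1/O)
E(A) = 1/A - 12*sqrt(2)*sqrt(A) (E(A) = -12*sqrt(A + A) + 1/A = -12*sqrt(2)*sqrt(A) + 1/A = 1/A - 12*sqrt(2)*sqrt(A))
3201576/1514335 - 583356/E(-997) = 3201576/1514335 - 583356*(-997/(1 - 12*sqrt(2)*(-997)**(3/2))) = 3201576*(1/1514335) - 583356*(-997/(1 - 12*sqrt(2)*(-997*I*sqrt(997)))) = 3201576/1514335 - 583356*(-997/(1 + 11964*I*sqrt(1994))) = 3201576/1514335 - 583356/(-1/997 - 12*I*sqrt(1994))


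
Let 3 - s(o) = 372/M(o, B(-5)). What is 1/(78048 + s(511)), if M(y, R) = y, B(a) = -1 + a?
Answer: 511/39883689 ≈ 1.2812e-5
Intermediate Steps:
s(o) = 3 - 372/o
1/(78048 + s(511)) = 1/(78048 + (3 - 372/511)) = 1/(78048 + 1161/511) = 1/(39883689/511) = 511/39883689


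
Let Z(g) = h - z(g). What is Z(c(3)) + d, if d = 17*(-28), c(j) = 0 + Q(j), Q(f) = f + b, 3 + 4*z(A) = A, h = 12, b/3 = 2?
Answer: -931/2 ≈ -465.50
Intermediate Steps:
b = 6 (b = 3*2 = 6)
z(A) = -3/4 + A/4
Q(f) = 6 + f (Q(f) = f + 6 = 6 + f)
c(j) = 6 + j (c(j) = 0 + (6 + j) = 6 + j)
d = -476
Z(g) = 51/4 - g/4 (Z(g) = 12 - (-3/4 + g/4) = 12 + (3/4 - g/4) = 51/4 - g/4)
Z(c(3)) + d = (51/4 - (6 + 3)/4) - 476 = (51/4 - 1/4*9) - 476 = (51/4 - 9/4) - 476 = 21/2 - 476 = -931/2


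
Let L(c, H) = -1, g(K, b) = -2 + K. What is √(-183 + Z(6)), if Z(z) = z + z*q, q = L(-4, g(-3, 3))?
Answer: I*√183 ≈ 13.528*I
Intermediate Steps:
q = -1
Z(z) = 0 (Z(z) = z + z*(-1) = z - z = 0)
√(-183 + Z(6)) = √(-183 + 0) = √(-183) = I*√183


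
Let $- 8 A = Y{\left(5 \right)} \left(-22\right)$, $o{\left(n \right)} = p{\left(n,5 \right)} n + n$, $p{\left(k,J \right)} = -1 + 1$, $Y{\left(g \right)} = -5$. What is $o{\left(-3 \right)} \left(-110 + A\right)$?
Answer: $\frac{1485}{4} \approx 371.25$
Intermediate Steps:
$p{\left(k,J \right)} = 0$
$o{\left(n \right)} = n$ ($o{\left(n \right)} = 0 n + n = 0 + n = n$)
$A = - \frac{55}{4}$ ($A = - \frac{\left(-5\right) \left(-22\right)}{8} = \left(- \frac{1}{8}\right) 110 = - \frac{55}{4} \approx -13.75$)
$o{\left(-3 \right)} \left(-110 + A\right) = - 3 \left(-110 - \frac{55}{4}\right) = \left(-3\right) \left(- \frac{495}{4}\right) = \frac{1485}{4}$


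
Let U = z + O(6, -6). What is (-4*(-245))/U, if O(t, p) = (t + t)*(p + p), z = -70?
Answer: -490/107 ≈ -4.5794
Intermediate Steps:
O(t, p) = 4*p*t (O(t, p) = (2*t)*(2*p) = 4*p*t)
U = -214 (U = -70 + 4*(-6)*6 = -70 - 144 = -214)
(-4*(-245))/U = -4*(-245)/(-214) = 980*(-1/214) = -490/107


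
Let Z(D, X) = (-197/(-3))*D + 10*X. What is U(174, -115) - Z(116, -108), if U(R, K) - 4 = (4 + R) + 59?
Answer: -18889/3 ≈ -6296.3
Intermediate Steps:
Z(D, X) = 10*X + 197*D/3 (Z(D, X) = (-197*(-1/3))*D + 10*X = 197*D/3 + 10*X = 10*X + 197*D/3)
U(R, K) = 67 + R (U(R, K) = 4 + ((4 + R) + 59) = 4 + (63 + R) = 67 + R)
U(174, -115) - Z(116, -108) = (67 + 174) - (10*(-108) + (197/3)*116) = 241 - (-1080 + 22852/3) = 241 - 1*19612/3 = 241 - 19612/3 = -18889/3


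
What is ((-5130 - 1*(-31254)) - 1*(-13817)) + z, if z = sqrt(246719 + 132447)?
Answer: 39941 + sqrt(379166) ≈ 40557.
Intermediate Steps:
z = sqrt(379166) ≈ 615.76
((-5130 - 1*(-31254)) - 1*(-13817)) + z = ((-5130 - 1*(-31254)) - 1*(-13817)) + sqrt(379166) = ((-5130 + 31254) + 13817) + sqrt(379166) = (26124 + 13817) + sqrt(379166) = 39941 + sqrt(379166)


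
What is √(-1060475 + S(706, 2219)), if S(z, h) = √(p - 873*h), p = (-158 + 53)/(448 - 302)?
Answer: √(-22605085100 + 146*I*√41293093422)/146 ≈ 0.67578 + 1029.8*I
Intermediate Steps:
p = -105/146 ≈ -0.71918
S(z, h) = √(-105/146 - 873*h)
√(-1060475 + S(706, 2219)) = √(-1060475 + √(-15330 - 18608868*2219)/146) = √(-1060475 + √(-15330 - 41293078092)/146) = √(-1060475 + √(-41293093422)/146) = √(-1060475 + (I*√41293093422)/146) = √(-1060475 + I*√41293093422/146)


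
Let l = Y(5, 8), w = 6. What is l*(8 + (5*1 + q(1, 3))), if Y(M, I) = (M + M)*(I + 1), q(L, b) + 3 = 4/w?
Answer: 960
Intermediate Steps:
q(L, b) = -7/3 (q(L, b) = -3 + 4/6 = -3 + 4*(⅙) = -3 + ⅔ = -7/3)
Y(M, I) = 2*M*(1 + I) (Y(M, I) = (2*M)*(1 + I) = 2*M*(1 + I))
l = 90 (l = 2*5*(1 + 8) = 2*5*9 = 90)
l*(8 + (5*1 + q(1, 3))) = 90*(8 + (5*1 - 7/3)) = 90*(8 + (5 - 7/3)) = 90*(8 + 8/3) = 90*(32/3) = 960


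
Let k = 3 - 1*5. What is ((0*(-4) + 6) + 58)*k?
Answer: -128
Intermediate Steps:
k = -2 (k = 3 - 5 = -2)
((0*(-4) + 6) + 58)*k = ((0*(-4) + 6) + 58)*(-2) = ((0 + 6) + 58)*(-2) = (6 + 58)*(-2) = 64*(-2) = -128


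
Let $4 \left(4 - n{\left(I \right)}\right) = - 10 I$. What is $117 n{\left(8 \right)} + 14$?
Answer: $2822$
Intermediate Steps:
$n{\left(I \right)} = 4 + \frac{5 I}{2}$ ($n{\left(I \right)} = 4 - \frac{\left(-10\right) I}{4} = 4 + \frac{5 I}{2}$)
$117 n{\left(8 \right)} + 14 = 117 \left(4 + \frac{5}{2} \cdot 8\right) + 14 = 117 \left(4 + 20\right) + 14 = 117 \cdot 24 + 14 = 2808 + 14 = 2822$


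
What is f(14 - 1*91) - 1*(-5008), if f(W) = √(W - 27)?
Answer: 5008 + 2*I*√26 ≈ 5008.0 + 10.198*I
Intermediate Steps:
f(W) = √(-27 + W)
f(14 - 1*91) - 1*(-5008) = √(-27 + (14 - 1*91)) - 1*(-5008) = √(-27 + (14 - 91)) + 5008 = √(-27 - 77) + 5008 = √(-104) + 5008 = 2*I*√26 + 5008 = 5008 + 2*I*√26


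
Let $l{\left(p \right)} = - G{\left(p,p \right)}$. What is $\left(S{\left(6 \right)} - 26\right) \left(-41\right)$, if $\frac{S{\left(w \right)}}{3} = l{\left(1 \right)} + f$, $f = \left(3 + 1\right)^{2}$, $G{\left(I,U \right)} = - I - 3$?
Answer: $-1394$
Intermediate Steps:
$G{\left(I,U \right)} = -3 - I$
$f = 16$ ($f = 4^{2} = 16$)
$l{\left(p \right)} = 3 + p$ ($l{\left(p \right)} = - (-3 - p) = 3 + p$)
$S{\left(w \right)} = 60$ ($S{\left(w \right)} = 3 \left(\left(3 + 1\right) + 16\right) = 3 \left(4 + 16\right) = 3 \cdot 20 = 60$)
$\left(S{\left(6 \right)} - 26\right) \left(-41\right) = \left(60 - 26\right) \left(-41\right) = 34 \left(-41\right) = -1394$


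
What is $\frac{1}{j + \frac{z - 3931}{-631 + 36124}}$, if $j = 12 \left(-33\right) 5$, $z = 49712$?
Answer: $- \frac{35493}{70230359} \approx -0.00050538$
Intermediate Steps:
$j = -1980$ ($j = \left(-396\right) 5 = -1980$)
$\frac{1}{j + \frac{z - 3931}{-631 + 36124}} = \frac{1}{-1980 + \frac{49712 - 3931}{-631 + 36124}} = \frac{1}{-1980 + \frac{45781}{35493}} = \frac{1}{- \frac{70230359}{35493}} = - \frac{35493}{70230359}$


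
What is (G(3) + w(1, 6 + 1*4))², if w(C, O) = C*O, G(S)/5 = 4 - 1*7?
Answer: 25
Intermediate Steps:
G(S) = -15 (G(S) = 5*(4 - 1*7) = 5*(4 - 7) = 5*(-3) = -15)
(G(3) + w(1, 6 + 1*4))² = (-15 + 1*(6 + 1*4))² = (-15 + 1*(6 + 4))² = (-15 + 1*10)² = (-15 + 10)² = (-5)² = 25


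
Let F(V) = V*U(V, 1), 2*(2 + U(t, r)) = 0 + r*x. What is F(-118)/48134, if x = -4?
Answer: 236/24067 ≈ 0.0098060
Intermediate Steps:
U(t, r) = -2 - 2*r (U(t, r) = -2 + (0 + r*(-4))/2 = -2 + (0 - 4*r)/2 = -2 + (-4*r)/2 = -2 - 2*r)
F(V) = -4*V (F(V) = V*(-2 - 2*1) = V*(-2 - 2) = V*(-4) = -4*V)
F(-118)/48134 = -4*(-118)/48134 = 472*(1/48134) = 236/24067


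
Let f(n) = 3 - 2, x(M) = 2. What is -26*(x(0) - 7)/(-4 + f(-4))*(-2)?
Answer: 260/3 ≈ 86.667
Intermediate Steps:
f(n) = 1
-26*(x(0) - 7)/(-4 + f(-4))*(-2) = -26*(2 - 7)/(-4 + 1)*(-2) = -(-130)/(-3)*(-2) = -(-130)*(-1)/3*(-2) = -26*5/3*(-2) = -130/3*(-2) = 260/3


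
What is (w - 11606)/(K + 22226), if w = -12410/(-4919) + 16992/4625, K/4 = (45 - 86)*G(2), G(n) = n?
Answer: -131949936176/249093855875 ≈ -0.52972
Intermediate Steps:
K = -328 (K = 4*((45 - 86)*2) = 4*(-41*2) = 4*(-82) = -328)
w = 140979898/22750375 (w = -12410*(-1/4919) + 16992*(1/4625) = 12410/4919 + 16992/4625 = 140979898/22750375 ≈ 6.1968)
(w - 11606)/(K + 22226) = (140979898/22750375 - 11606)/(-328 + 22226) = -263899872352/22750375/21898 = -263899872352/22750375*1/21898 = -131949936176/249093855875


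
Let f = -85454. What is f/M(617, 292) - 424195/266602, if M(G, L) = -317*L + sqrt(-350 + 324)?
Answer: -108980746344577/163162216365246 + 42727*I*sqrt(26)/4284047061 ≈ -0.66793 + 5.0855e-5*I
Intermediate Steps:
M(G, L) = -317*L + I*sqrt(26) (M(G, L) = -317*L + sqrt(-26) = -317*L + I*sqrt(26))
f/M(617, 292) - 424195/266602 = -85454/(-317*292 + I*sqrt(26)) - 424195/266602 = -85454/(-92564 + I*sqrt(26)) - 424195*1/266602 = -85454/(-92564 + I*sqrt(26)) - 424195/266602 = -424195/266602 - 85454/(-92564 + I*sqrt(26))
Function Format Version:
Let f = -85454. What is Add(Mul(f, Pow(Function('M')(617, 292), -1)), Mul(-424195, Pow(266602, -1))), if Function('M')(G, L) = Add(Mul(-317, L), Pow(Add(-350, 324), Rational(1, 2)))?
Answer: Add(Rational(-108980746344577, 163162216365246), Mul(Rational(42727, 4284047061), I, Pow(26, Rational(1, 2)))) ≈ Add(-0.66793, Mul(5.0855e-5, I))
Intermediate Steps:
Function('M')(G, L) = Add(Mul(-317, L), Mul(I, Pow(26, Rational(1, 2)))) (Function('M')(G, L) = Add(Mul(-317, L), Pow(-26, Rational(1, 2))) = Add(Mul(-317, L), Mul(I, Pow(26, Rational(1, 2)))))
Add(Mul(f, Pow(Function('M')(617, 292), -1)), Mul(-424195, Pow(266602, -1))) = Add(Mul(-85454, Pow(Add(Mul(-317, 292), Mul(I, Pow(26, Rational(1, 2)))), -1)), Mul(-424195, Pow(266602, -1))) = Add(Mul(-85454, Pow(Add(-92564, Mul(I, Pow(26, Rational(1, 2)))), -1)), Mul(-424195, Rational(1, 266602))) = Add(Mul(-85454, Pow(Add(-92564, Mul(I, Pow(26, Rational(1, 2)))), -1)), Rational(-424195, 266602)) = Add(Rational(-424195, 266602), Mul(-85454, Pow(Add(-92564, Mul(I, Pow(26, Rational(1, 2)))), -1)))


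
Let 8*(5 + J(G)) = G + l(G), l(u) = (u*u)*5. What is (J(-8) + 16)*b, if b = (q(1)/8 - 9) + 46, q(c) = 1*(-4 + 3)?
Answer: 7375/4 ≈ 1843.8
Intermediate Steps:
q(c) = -1 (q(c) = 1*(-1) = -1)
l(u) = 5*u² (l(u) = u²*5 = 5*u²)
b = 295/8 (b = (-1/8 - 9) + 46 = (-1*⅛ - 9) + 46 = (-⅛ - 9) + 46 = -73/8 + 46 = 295/8 ≈ 36.875)
J(G) = -5 + G/8 + 5*G²/8 (J(G) = -5 + (G + 5*G²)/8 = -5 + (G/8 + 5*G²/8) = -5 + G/8 + 5*G²/8)
(J(-8) + 16)*b = ((-5 + (⅛)*(-8) + (5/8)*(-8)²) + 16)*(295/8) = ((-5 - 1 + (5/8)*64) + 16)*(295/8) = ((-5 - 1 + 40) + 16)*(295/8) = (34 + 16)*(295/8) = 50*(295/8) = 7375/4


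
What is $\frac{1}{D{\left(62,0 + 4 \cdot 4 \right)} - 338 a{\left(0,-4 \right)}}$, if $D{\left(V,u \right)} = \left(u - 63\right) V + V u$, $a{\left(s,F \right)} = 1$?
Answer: $- \frac{1}{2260} \approx -0.00044248$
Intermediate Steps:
$D{\left(V,u \right)} = V u + V \left(-63 + u\right)$ ($D{\left(V,u \right)} = \left(-63 + u\right) V + V u = V \left(-63 + u\right) + V u = V u + V \left(-63 + u\right)$)
$\frac{1}{D{\left(62,0 + 4 \cdot 4 \right)} - 338 a{\left(0,-4 \right)}} = \frac{1}{62 \left(-63 + 2 \left(0 + 4 \cdot 4\right)\right) - 338} = \frac{1}{62 \left(-63 + 2 \left(0 + 16\right)\right) - 338} = \frac{1}{62 \left(-63 + 2 \cdot 16\right) - 338} = \frac{1}{62 \left(-63 + 32\right) - 338} = \frac{1}{62 \left(-31\right) - 338} = \frac{1}{-1922 - 338} = \frac{1}{-2260} = - \frac{1}{2260}$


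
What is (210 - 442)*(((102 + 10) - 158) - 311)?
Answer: 82824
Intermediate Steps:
(210 - 442)*(((102 + 10) - 158) - 311) = -232*((112 - 158) - 311) = -232*(-46 - 311) = -232*(-357) = 82824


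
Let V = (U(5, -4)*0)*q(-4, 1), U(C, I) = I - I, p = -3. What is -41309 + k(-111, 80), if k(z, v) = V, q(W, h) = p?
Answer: -41309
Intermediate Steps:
U(C, I) = 0
q(W, h) = -3
V = 0 (V = (0*0)*(-3) = 0*(-3) = 0)
k(z, v) = 0
-41309 + k(-111, 80) = -41309 + 0 = -41309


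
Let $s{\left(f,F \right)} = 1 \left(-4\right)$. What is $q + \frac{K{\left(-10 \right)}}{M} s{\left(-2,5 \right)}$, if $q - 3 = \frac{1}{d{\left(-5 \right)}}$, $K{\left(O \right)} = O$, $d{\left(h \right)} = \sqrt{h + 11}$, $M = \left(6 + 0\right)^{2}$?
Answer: $\frac{37}{9} + \frac{\sqrt{6}}{6} \approx 4.5194$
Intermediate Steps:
$s{\left(f,F \right)} = -4$
$M = 36$ ($M = 6^{2} = 36$)
$d{\left(h \right)} = \sqrt{11 + h}$
$q = 3 + \frac{\sqrt{6}}{6}$ ($q = 3 + \frac{1}{\sqrt{11 - 5}} = 3 + \frac{1}{\sqrt{6}} = 3 + \frac{\sqrt{6}}{6} \approx 3.4082$)
$q + \frac{K{\left(-10 \right)}}{M} s{\left(-2,5 \right)} = \left(3 + \frac{\sqrt{6}}{6}\right) + - \frac{10}{36} \left(-4\right) = \left(3 + \frac{\sqrt{6}}{6}\right) + \left(-10\right) \frac{1}{36} \left(-4\right) = \left(3 + \frac{\sqrt{6}}{6}\right) - - \frac{10}{9} = \left(3 + \frac{\sqrt{6}}{6}\right) + \frac{10}{9} = \frac{37}{9} + \frac{\sqrt{6}}{6}$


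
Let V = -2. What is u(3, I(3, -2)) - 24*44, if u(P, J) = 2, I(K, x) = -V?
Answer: -1054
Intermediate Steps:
I(K, x) = 2 (I(K, x) = -1*(-2) = 2)
u(3, I(3, -2)) - 24*44 = 2 - 24*44 = 2 - 1056 = -1054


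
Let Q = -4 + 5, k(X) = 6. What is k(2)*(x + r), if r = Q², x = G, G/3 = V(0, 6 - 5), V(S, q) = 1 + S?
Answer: 24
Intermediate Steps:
Q = 1
G = 3 (G = 3*(1 + 0) = 3*1 = 3)
x = 3
r = 1 (r = 1² = 1)
k(2)*(x + r) = 6*(3 + 1) = 6*4 = 24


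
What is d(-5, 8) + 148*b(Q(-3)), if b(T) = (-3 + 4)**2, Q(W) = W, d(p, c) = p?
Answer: 143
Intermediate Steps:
b(T) = 1 (b(T) = 1**2 = 1)
d(-5, 8) + 148*b(Q(-3)) = -5 + 148*1 = -5 + 148 = 143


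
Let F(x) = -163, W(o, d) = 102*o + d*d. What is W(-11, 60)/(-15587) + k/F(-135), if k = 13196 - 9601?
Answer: -56439179/2540681 ≈ -22.214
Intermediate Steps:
W(o, d) = d**2 + 102*o (W(o, d) = 102*o + d**2 = d**2 + 102*o)
k = 3595
W(-11, 60)/(-15587) + k/F(-135) = (60**2 + 102*(-11))/(-15587) + 3595/(-163) = (3600 - 1122)*(-1/15587) + 3595*(-1/163) = 2478*(-1/15587) - 3595/163 = -2478/15587 - 3595/163 = -56439179/2540681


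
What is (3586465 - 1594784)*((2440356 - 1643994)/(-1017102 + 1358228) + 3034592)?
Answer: 1030873199791384837/170563 ≈ 6.0439e+12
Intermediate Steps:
(3586465 - 1594784)*((2440356 - 1643994)/(-1017102 + 1358228) + 3034592) = 1991681*(796362/341126 + 3034592) = 1991681*(796362*(1/341126) + 3034592) = 1991681*(398181/170563 + 3034592) = 1991681*(517589513477/170563) = 1030873199791384837/170563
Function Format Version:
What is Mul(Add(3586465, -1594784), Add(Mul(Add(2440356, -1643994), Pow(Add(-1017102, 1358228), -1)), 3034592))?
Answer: Rational(1030873199791384837, 170563) ≈ 6.0439e+12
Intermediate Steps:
Mul(Add(3586465, -1594784), Add(Mul(Add(2440356, -1643994), Pow(Add(-1017102, 1358228), -1)), 3034592)) = Mul(1991681, Add(Mul(796362, Pow(341126, -1)), 3034592)) = Mul(1991681, Add(Mul(796362, Rational(1, 341126)), 3034592)) = Mul(1991681, Add(Rational(398181, 170563), 3034592)) = Mul(1991681, Rational(517589513477, 170563)) = Rational(1030873199791384837, 170563)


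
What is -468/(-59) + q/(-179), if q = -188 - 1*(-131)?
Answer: 87135/10561 ≈ 8.2506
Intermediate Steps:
q = -57 (q = -188 + 131 = -57)
-468/(-59) + q/(-179) = -468/(-59) - 57/(-179) = -468*(-1/59) - 57*(-1/179) = 468/59 + 57/179 = 87135/10561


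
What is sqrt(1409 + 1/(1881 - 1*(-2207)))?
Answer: sqrt(5886712846)/2044 ≈ 37.537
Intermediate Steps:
sqrt(1409 + 1/(1881 - 1*(-2207))) = sqrt(1409 + 1/(1881 + 2207)) = sqrt(1409 + 1/4088) = sqrt(5759993/4088) = sqrt(5886712846)/2044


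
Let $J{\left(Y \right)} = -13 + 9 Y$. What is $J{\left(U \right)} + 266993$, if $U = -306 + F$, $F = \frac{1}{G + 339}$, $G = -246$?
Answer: $\frac{8191009}{31} \approx 2.6423 \cdot 10^{5}$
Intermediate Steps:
$F = \frac{1}{93}$ ($F = \frac{1}{-246 + 339} = \frac{1}{93} \approx 0.010753$)
$U = - \frac{28457}{93}$ ($U = -306 + \frac{1}{93} = - \frac{28457}{93} \approx -305.99$)
$J{\left(U \right)} + 266993 = \left(-13 + 9 \left(- \frac{28457}{93}\right)\right) + 266993 = \left(-13 - \frac{85371}{31}\right) + 266993 = - \frac{85774}{31} + 266993 = \frac{8191009}{31}$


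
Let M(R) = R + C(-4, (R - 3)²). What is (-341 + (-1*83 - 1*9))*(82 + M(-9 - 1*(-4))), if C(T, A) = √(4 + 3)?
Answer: -33341 - 433*√7 ≈ -34487.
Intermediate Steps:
C(T, A) = √7
M(R) = R + √7
(-341 + (-1*83 - 1*9))*(82 + M(-9 - 1*(-4))) = (-341 + (-1*83 - 1*9))*(82 + ((-9 - 1*(-4)) + √7)) = (-341 + (-83 - 9))*(82 + ((-9 + 4) + √7)) = (-341 - 92)*(82 + (-5 + √7)) = -433*(77 + √7) = -33341 - 433*√7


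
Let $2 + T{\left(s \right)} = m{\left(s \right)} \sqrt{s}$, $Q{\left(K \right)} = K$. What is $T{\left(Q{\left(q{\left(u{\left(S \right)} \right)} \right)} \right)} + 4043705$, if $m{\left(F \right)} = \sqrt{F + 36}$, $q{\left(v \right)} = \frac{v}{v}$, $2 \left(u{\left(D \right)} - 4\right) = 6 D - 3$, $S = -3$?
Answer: $4043703 + \sqrt{37} \approx 4.0437 \cdot 10^{6}$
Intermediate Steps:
$u{\left(D \right)} = \frac{5}{2} + 3 D$ ($u{\left(D \right)} = 4 + \frac{6 D - 3}{2} = 4 + \frac{-3 + 6 D}{2} = 4 + \left(- \frac{3}{2} + 3 D\right) = \frac{5}{2} + 3 D$)
$q{\left(v \right)} = 1$
$m{\left(F \right)} = \sqrt{36 + F}$
$T{\left(s \right)} = -2 + \sqrt{s} \sqrt{36 + s}$ ($T{\left(s \right)} = -2 + \sqrt{36 + s} \sqrt{s} = -2 + \sqrt{s} \sqrt{36 + s}$)
$T{\left(Q{\left(q{\left(u{\left(S \right)} \right)} \right)} \right)} + 4043705 = \left(-2 + \sqrt{1} \sqrt{36 + 1}\right) + 4043705 = \left(-2 + 1 \sqrt{37}\right) + 4043705 = \left(-2 + \sqrt{37}\right) + 4043705 = 4043703 + \sqrt{37}$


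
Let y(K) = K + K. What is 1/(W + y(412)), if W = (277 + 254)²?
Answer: 1/282785 ≈ 3.5363e-6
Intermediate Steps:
W = 281961 (W = 531² = 281961)
y(K) = 2*K
1/(W + y(412)) = 1/(281961 + 2*412) = 1/(281961 + 824) = 1/282785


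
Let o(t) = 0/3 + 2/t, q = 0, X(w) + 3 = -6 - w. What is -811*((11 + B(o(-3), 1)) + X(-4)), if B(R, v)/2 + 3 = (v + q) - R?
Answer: -8110/3 ≈ -2703.3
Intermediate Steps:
X(w) = -9 - w (X(w) = -3 + (-6 - w) = -9 - w)
o(t) = 2/t (o(t) = 0*(⅓) + 2/t = 0 + 2/t = 2/t)
B(R, v) = -6 - 2*R + 2*v (B(R, v) = -6 + 2*((v + 0) - R) = -6 + 2*(v - R) = -6 + (-2*R + 2*v) = -6 - 2*R + 2*v)
-811*((11 + B(o(-3), 1)) + X(-4)) = -811*((11 + (-6 - 4/(-3) + 2*1)) + (-9 - 1*(-4))) = -811*((11 + (-6 - 4*(-1)/3 + 2)) + (-9 + 4)) = -811*((11 + (-6 - 2*(-⅔) + 2)) - 5) = -811*((11 + (-6 + 4/3 + 2)) - 5) = -811*((11 - 8/3) - 5) = -811*(25/3 - 5) = -811*10/3 = -8110/3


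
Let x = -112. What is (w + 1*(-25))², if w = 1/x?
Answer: 7845601/12544 ≈ 625.45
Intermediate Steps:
w = -1/112 (w = 1/(-112) = -1/112 ≈ -0.0089286)
(w + 1*(-25))² = (-1/112 + 1*(-25))² = (-1/112 - 25)² = (-2801/112)² = 7845601/12544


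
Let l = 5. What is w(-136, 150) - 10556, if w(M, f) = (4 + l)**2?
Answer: -10475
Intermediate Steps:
w(M, f) = 81 (w(M, f) = (4 + 5)**2 = 9**2 = 81)
w(-136, 150) - 10556 = 81 - 10556 = -10475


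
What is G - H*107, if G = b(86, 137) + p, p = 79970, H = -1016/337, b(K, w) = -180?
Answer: 26997942/337 ≈ 80113.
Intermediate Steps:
H = -1016/337 (H = -1016*1/337 = -1016/337 ≈ -3.0148)
G = 79790 (G = -180 + 79970 = 79790)
G - H*107 = 79790 - (-1016)*107/337 = 79790 - 1*(-108712/337) = 79790 + 108712/337 = 26997942/337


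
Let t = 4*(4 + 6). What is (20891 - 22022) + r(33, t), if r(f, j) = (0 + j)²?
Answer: 469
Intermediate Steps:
t = 40 (t = 4*10 = 40)
r(f, j) = j²
(20891 - 22022) + r(33, t) = (20891 - 22022) + 40² = -1131 + 1600 = 469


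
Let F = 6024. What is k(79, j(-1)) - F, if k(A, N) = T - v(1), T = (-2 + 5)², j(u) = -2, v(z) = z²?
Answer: -6016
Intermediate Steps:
T = 9 (T = 3² = 9)
k(A, N) = 8 (k(A, N) = 9 - 1*1² = 9 - 1*1 = 9 - 1 = 8)
k(79, j(-1)) - F = 8 - 1*6024 = 8 - 6024 = -6016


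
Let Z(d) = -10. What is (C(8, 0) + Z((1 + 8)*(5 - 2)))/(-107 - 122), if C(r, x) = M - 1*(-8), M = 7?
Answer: -5/229 ≈ -0.021834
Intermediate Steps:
C(r, x) = 15 (C(r, x) = 7 - 1*(-8) = 7 + 8 = 15)
(C(8, 0) + Z((1 + 8)*(5 - 2)))/(-107 - 122) = (15 - 10)/(-107 - 122) = 5/(-229) = 5*(-1/229) = -5/229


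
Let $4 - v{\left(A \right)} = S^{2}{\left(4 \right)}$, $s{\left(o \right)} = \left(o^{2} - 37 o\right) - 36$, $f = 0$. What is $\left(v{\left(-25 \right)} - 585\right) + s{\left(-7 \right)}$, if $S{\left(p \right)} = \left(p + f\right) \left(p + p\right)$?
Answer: $-1333$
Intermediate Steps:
$s{\left(o \right)} = -36 + o^{2} - 37 o$
$S{\left(p \right)} = 2 p^{2}$ ($S{\left(p \right)} = \left(p + 0\right) \left(p + p\right) = p 2 p = 2 p^{2}$)
$v{\left(A \right)} = -1020$ ($v{\left(A \right)} = 4 - \left(2 \cdot 4^{2}\right)^{2} = 4 - \left(2 \cdot 16\right)^{2} = 4 - 32^{2} = 4 - 1024 = -1020$)
$\left(v{\left(-25 \right)} - 585\right) + s{\left(-7 \right)} = \left(-1020 - 585\right) - \left(-223 - 49\right) = -1605 + \left(-36 + 49 + 259\right) = -1605 + 272 = -1333$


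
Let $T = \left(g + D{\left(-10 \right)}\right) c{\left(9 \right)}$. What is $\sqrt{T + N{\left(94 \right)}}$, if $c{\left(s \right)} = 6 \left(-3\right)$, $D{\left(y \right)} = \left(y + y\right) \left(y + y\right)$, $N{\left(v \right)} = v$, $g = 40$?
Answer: $i \sqrt{7826} \approx 88.465 i$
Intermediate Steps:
$D{\left(y \right)} = 4 y^{2}$ ($D{\left(y \right)} = 2 y 2 y = 4 y^{2}$)
$c{\left(s \right)} = -18$
$T = -7920$ ($T = \left(40 + 4 \left(-10\right)^{2}\right) \left(-18\right) = \left(40 + 4 \cdot 100\right) \left(-18\right) = \left(40 + 400\right) \left(-18\right) = 440 \left(-18\right) = -7920$)
$\sqrt{T + N{\left(94 \right)}} = \sqrt{-7920 + 94} = \sqrt{-7826} = i \sqrt{7826}$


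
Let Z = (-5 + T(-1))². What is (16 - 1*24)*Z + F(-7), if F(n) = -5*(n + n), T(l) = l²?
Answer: -58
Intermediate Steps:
Z = 16 (Z = (-5 + (-1)²)² = (-5 + 1)² = (-4)² = 16)
F(n) = -10*n
(16 - 1*24)*Z + F(-7) = (16 - 1*24)*16 - 10*(-7) = (16 - 24)*16 + 70 = -8*16 + 70 = -128 + 70 = -58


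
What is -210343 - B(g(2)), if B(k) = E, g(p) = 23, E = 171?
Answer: -210514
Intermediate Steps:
B(k) = 171
-210343 - B(g(2)) = -210343 - 1*171 = -210343 - 171 = -210514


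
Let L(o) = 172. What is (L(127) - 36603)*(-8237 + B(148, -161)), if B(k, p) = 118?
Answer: 295783289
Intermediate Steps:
(L(127) - 36603)*(-8237 + B(148, -161)) = (172 - 36603)*(-8237 + 118) = -36431*(-8119) = 295783289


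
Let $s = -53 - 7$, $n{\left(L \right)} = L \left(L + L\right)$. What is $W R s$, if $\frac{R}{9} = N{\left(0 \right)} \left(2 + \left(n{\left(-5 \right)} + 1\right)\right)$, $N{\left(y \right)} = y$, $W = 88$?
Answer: $0$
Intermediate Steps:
$n{\left(L \right)} = 2 L^{2}$ ($n{\left(L \right)} = L 2 L = 2 L^{2}$)
$R = 0$ ($R = 9 \cdot 0 \left(2 + \left(2 \left(-5\right)^{2} + 1\right)\right) = 9 \cdot 0 \left(2 + \left(2 \cdot 25 + 1\right)\right) = 9 \cdot 0 \left(2 + \left(50 + 1\right)\right) = 9 \cdot 0 \left(2 + 51\right) = 9 \cdot 0 \cdot 53 = 9 \cdot 0 = 0$)
$s = -60$ ($s = -53 - 7 = -60$)
$W R s = 88 \cdot 0 \left(-60\right) = 0 \left(-60\right) = 0$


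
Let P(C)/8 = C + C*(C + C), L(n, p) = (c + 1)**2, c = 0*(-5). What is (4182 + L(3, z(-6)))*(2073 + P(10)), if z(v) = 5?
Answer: 15698799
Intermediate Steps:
c = 0
L(n, p) = 1 (L(n, p) = (0 + 1)**2 = 1**2 = 1)
P(C) = 8*C + 16*C**2 (P(C) = 8*(C + C*(C + C)) = 8*(C + C*(2*C)) = 8*(C + 2*C**2) = 8*C + 16*C**2)
(4182 + L(3, z(-6)))*(2073 + P(10)) = (4182 + 1)*(2073 + 8*10*(1 + 2*10)) = 4183*(2073 + 8*10*(1 + 20)) = 4183*(2073 + 8*10*21) = 4183*(2073 + 1680) = 4183*3753 = 15698799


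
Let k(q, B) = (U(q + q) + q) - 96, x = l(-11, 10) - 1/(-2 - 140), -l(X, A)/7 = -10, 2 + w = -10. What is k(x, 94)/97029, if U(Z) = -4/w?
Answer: -10931/41334354 ≈ -0.00026445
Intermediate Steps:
w = -12 (w = -2 - 10 = -12)
l(X, A) = 70 (l(X, A) = -7*(-10) = 70)
U(Z) = ⅓ (U(Z) = -4/(-12) = -4*(-1/12) = ⅓)
x = 9941/142 (x = 70 - 1/(-2 - 140) = 70 - 1/(-142) = 70 - 1*(-1/142) = 70 + 1/142 = 9941/142 ≈ 70.007)
k(q, B) = -287/3 + q (k(q, B) = (⅓ + q) - 96 = -287/3 + q)
k(x, 94)/97029 = (-287/3 + 9941/142)/97029 = -10931/426*1/97029 = -10931/41334354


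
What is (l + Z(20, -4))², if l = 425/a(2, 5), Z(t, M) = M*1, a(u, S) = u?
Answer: 173889/4 ≈ 43472.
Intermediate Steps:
Z(t, M) = M
l = 425/2 ≈ 212.50
(l + Z(20, -4))² = (425/2 - 4)² = (417/2)² = 173889/4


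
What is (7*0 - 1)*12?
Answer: -12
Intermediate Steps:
(7*0 - 1)*12 = (0 - 1)*12 = -1*12 = -12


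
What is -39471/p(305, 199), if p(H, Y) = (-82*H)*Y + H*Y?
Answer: 13157/1638765 ≈ 0.0080286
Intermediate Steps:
p(H, Y) = -81*H*Y (p(H, Y) = -82*H*Y + H*Y = -81*H*Y)
-39471/p(305, 199) = -39471/((-81*305*199)) = -39471/(-4916295) = -39471*(-1/4916295) = 13157/1638765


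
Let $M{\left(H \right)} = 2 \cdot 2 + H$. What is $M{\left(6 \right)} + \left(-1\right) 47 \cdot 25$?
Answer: $-1165$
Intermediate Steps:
$M{\left(H \right)} = 4 + H$
$M{\left(6 \right)} + \left(-1\right) 47 \cdot 25 = \left(4 + 6\right) + \left(-1\right) 47 \cdot 25 = 10 - 1175 = -1165$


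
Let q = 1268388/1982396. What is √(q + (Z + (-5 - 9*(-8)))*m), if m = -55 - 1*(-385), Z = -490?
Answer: 3*I*√3809523438663943/495599 ≈ 373.62*I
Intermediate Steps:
q = 317097/495599 (q = 1268388*(1/1982396) = 317097/495599 ≈ 0.63983)
m = 330 (m = -55 + 385 = 330)
√(q + (Z + (-5 - 9*(-8)))*m) = √(317097/495599 + (-490 + (-5 - 9*(-8)))*330) = √(317097/495599 + (-490 + (-5 + 72))*330) = √(317097/495599 + (-490 + 67)*330) = √(317097/495599 - 423*330) = √(317097/495599 - 139590) = √(-69180347313/495599) = 3*I*√3809523438663943/495599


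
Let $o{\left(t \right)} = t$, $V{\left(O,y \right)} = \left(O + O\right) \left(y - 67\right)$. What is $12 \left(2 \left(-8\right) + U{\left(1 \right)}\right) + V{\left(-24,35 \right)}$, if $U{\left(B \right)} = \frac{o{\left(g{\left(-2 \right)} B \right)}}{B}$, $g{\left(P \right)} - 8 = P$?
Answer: $1416$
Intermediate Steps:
$g{\left(P \right)} = 8 + P$
$V{\left(O,y \right)} = 2 O \left(-67 + y\right)$
$U{\left(B \right)} = 6$ ($U{\left(B \right)} = \frac{\left(8 - 2\right) B}{B} = \frac{6 B}{B} = 6$)
$12 \left(2 \left(-8\right) + U{\left(1 \right)}\right) + V{\left(-24,35 \right)} = 12 \left(2 \left(-8\right) + 6\right) + 2 \left(-24\right) \left(-67 + 35\right) = 12 \left(-16 + 6\right) + 2 \left(-24\right) \left(-32\right) = 12 \left(-10\right) + 1536 = -120 + 1536 = 1416$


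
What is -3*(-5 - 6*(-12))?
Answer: -201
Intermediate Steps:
-3*(-5 - 6*(-12)) = -3*(-5 + 72) = -3*67 = -201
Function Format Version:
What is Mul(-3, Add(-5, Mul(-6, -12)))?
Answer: -201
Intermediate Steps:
Mul(-3, Add(-5, Mul(-6, -12))) = Mul(-3, Add(-5, 72)) = Mul(-3, 67) = -201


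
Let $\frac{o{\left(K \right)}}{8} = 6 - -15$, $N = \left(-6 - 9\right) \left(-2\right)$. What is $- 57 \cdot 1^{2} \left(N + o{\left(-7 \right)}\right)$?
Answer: $-11286$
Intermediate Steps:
$N = 30$ ($N = \left(-15\right) \left(-2\right) = 30$)
$o{\left(K \right)} = 168$ ($o{\left(K \right)} = 8 \left(6 - -15\right) = 8 \left(6 + 15\right) = 8 \cdot 21 = 168$)
$- 57 \cdot 1^{2} \left(N + o{\left(-7 \right)}\right) = - 57 \cdot 1^{2} \left(30 + 168\right) = \left(-57\right) 1 \cdot 198 = \left(-57\right) 198 = -11286$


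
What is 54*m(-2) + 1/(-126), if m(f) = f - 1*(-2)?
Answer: -1/126 ≈ -0.0079365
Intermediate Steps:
m(f) = 2 + f (m(f) = f + 2 = 2 + f)
54*m(-2) + 1/(-126) = 54*(2 - 2) + 1/(-126) = 54*0 - 1/126 = 0 - 1/126 = -1/126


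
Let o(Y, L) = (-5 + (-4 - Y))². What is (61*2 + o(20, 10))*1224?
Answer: 1178712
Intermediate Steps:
o(Y, L) = (-9 - Y)²
(61*2 + o(20, 10))*1224 = (61*2 + (9 + 20)²)*1224 = (122 + 29²)*1224 = (122 + 841)*1224 = 963*1224 = 1178712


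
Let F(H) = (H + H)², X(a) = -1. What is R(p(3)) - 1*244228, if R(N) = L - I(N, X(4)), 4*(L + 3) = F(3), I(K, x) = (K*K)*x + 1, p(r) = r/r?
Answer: -244222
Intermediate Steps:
p(r) = 1
F(H) = 4*H² (F(H) = (2*H)² = 4*H²)
I(K, x) = 1 + x*K² (I(K, x) = K²*x + 1 = x*K² + 1 = 1 + x*K²)
L = 6 (L = -3 + (4*3²)/4 = -3 + (4*9)/4 = -3 + (¼)*36 = -3 + 9 = 6)
R(N) = 5 + N² (R(N) = 6 - (1 - N²) = 6 + (-1 + N²) = 5 + N²)
R(p(3)) - 1*244228 = (5 + 1²) - 1*244228 = (5 + 1) - 244228 = 6 - 244228 = -244222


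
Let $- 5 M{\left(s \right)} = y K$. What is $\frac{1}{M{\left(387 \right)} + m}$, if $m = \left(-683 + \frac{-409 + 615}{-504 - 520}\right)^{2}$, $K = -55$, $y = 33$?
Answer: $\frac{262144}{122454498673} \approx 2.1407 \cdot 10^{-6}$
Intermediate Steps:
$M{\left(s \right)} = 363$ ($M{\left(s \right)} = - \frac{33 \left(-55\right)}{5} = \left(- \frac{1}{5}\right) \left(-1815\right) = 363$)
$m = \frac{122359340401}{262144}$ ($m = \left(-683 + \frac{206}{-1024}\right)^{2} = \left(-683 + 206 \left(- \frac{1}{1024}\right)\right)^{2} = \left(-683 - \frac{103}{512}\right)^{2} = \left(- \frac{349799}{512}\right)^{2} = \frac{122359340401}{262144} \approx 4.6676 \cdot 10^{5}$)
$\frac{1}{M{\left(387 \right)} + m} = \frac{1}{363 + \frac{122359340401}{262144}} = \frac{1}{\frac{122454498673}{262144}} = \frac{262144}{122454498673}$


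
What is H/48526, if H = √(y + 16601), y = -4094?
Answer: √12507/48526 ≈ 0.0023046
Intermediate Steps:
H = √12507 (H = √(-4094 + 16601) = √12507 ≈ 111.83)
H/48526 = √12507/48526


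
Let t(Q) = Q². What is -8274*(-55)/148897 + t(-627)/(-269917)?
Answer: 9185057211/5741404507 ≈ 1.5998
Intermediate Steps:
-8274*(-55)/148897 + t(-627)/(-269917) = -8274*(-55)/148897 + (-627)²/(-269917) = 455070*(1/148897) + 393129*(-1/269917) = 65010/21271 - 393129/269917 = 9185057211/5741404507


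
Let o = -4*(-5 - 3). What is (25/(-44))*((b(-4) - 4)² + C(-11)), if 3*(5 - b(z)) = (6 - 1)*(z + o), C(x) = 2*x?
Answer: -464275/396 ≈ -1172.4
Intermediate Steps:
o = 32 (o = -4*(-8) = 32)
b(z) = -145/3 - 5*z/3 (b(z) = 5 - (6 - 1)*(z + 32)/3 = 5 - 5*(32 + z)/3 = 5 - (160 + 5*z)/3 = 5 + (-160/3 - 5*z/3) = -145/3 - 5*z/3)
(25/(-44))*((b(-4) - 4)² + C(-11)) = (25/(-44))*(((-145/3 - 5/3*(-4)) - 4)² + 2*(-11)) = (25*(-1/44))*(((-145/3 + 20/3) - 4)² - 22) = -25*((-125/3 - 4)² - 22)/44 = -25*((-137/3)² - 22)/44 = -25*(18769/9 - 22)/44 = -25/44*18571/9 = -464275/396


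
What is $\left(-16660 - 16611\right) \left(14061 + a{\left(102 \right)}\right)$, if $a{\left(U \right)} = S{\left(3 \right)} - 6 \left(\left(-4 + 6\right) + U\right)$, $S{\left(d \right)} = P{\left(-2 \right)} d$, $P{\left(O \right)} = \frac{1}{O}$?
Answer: $- \frac{894025041}{2} \approx -4.4701 \cdot 10^{8}$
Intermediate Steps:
$S{\left(d \right)} = - \frac{d}{2}$ ($S{\left(d \right)} = \frac{d}{-2} = - \frac{d}{2}$)
$a{\left(U \right)} = - \frac{27}{2} - 6 U$ ($a{\left(U \right)} = \left(- \frac{1}{2}\right) 3 - 6 \left(\left(-4 + 6\right) + U\right) = - \frac{3}{2} - 6 \left(2 + U\right) = - \frac{3}{2} - \left(12 + 6 U\right) = - \frac{27}{2} - 6 U$)
$\left(-16660 - 16611\right) \left(14061 + a{\left(102 \right)}\right) = \left(-16660 - 16611\right) \left(14061 - \frac{1251}{2}\right) = - 33271 \left(14061 - \frac{1251}{2}\right) = \left(-33271\right) \frac{26871}{2} = - \frac{894025041}{2}$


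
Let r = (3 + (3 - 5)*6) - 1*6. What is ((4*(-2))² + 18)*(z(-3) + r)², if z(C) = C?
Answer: 26568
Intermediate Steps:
r = -15 (r = (3 - 2*6) - 6 = (3 - 12) - 6 = -9 - 6 = -15)
((4*(-2))² + 18)*(z(-3) + r)² = ((4*(-2))² + 18)*(-3 - 15)² = ((-8)² + 18)*(-18)² = (64 + 18)*324 = 82*324 = 26568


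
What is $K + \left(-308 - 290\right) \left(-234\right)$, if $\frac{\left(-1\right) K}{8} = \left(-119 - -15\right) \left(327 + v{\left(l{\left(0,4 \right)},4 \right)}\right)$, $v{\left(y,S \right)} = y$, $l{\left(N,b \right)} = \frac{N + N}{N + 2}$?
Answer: $411996$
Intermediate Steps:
$l{\left(N,b \right)} = \frac{2 N}{2 + N}$
$K = 272064$ ($K = - 8 \left(-119 - -15\right) \left(327 + 2 \cdot 0 \frac{1}{2 + 0}\right) = - 8 \left(-119 + 15\right) \left(327 + 2 \cdot 0 \cdot \frac{1}{2}\right) = - 8 \left(- 104 \left(327 + 2 \cdot 0 \cdot \frac{1}{2}\right)\right) = - 8 \left(- 104 \left(327 + 0\right)\right) = - 8 \left(\left(-104\right) 327\right) = \left(-8\right) \left(-34008\right) = 272064$)
$K + \left(-308 - 290\right) \left(-234\right) = 272064 + \left(-308 - 290\right) \left(-234\right) = 272064 - -139932 = 272064 + 139932 = 411996$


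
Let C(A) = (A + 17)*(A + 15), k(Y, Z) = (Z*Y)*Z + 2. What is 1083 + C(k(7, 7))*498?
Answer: 64900443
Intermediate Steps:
k(Y, Z) = 2 + Y*Z² (k(Y, Z) = (Y*Z)*Z + 2 = Y*Z² + 2 = 2 + Y*Z²)
C(A) = (15 + A)*(17 + A) (C(A) = (17 + A)*(15 + A) = (15 + A)*(17 + A))
1083 + C(k(7, 7))*498 = 1083 + (255 + (2 + 7*7²)² + 32*(2 + 7*7²))*498 = 1083 + (255 + (2 + 7*49)² + 32*(2 + 7*49))*498 = 1083 + (255 + (2 + 343)² + 32*(2 + 343))*498 = 1083 + (255 + 345² + 32*345)*498 = 1083 + (255 + 119025 + 11040)*498 = 1083 + 130320*498 = 1083 + 64899360 = 64900443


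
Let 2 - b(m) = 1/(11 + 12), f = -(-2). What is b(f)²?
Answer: 2025/529 ≈ 3.8280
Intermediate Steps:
f = 2 (f = -1*(-2) = 2)
b(m) = 45/23 (b(m) = 2 - 1/(11 + 12) = 2 - 1/23 = 45/23)
b(f)² = (45/23)² = 2025/529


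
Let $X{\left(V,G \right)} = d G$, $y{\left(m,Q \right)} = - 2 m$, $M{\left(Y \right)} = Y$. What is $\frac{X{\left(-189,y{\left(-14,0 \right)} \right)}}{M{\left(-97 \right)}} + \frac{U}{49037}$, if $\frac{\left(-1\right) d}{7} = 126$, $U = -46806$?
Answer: $\frac{1206477570}{4756589} \approx 253.64$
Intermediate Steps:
$d = -882$ ($d = \left(-7\right) 126 = -882$)
$X{\left(V,G \right)} = - 882 G$
$\frac{X{\left(-189,y{\left(-14,0 \right)} \right)}}{M{\left(-97 \right)}} + \frac{U}{49037} = \frac{\left(-882\right) \left(\left(-2\right) \left(-14\right)\right)}{-97} - \frac{46806}{49037} = \left(-882\right) 28 \left(- \frac{1}{97}\right) - \frac{46806}{49037} = \left(-24696\right) \left(- \frac{1}{97}\right) - \frac{46806}{49037} = \frac{24696}{97} - \frac{46806}{49037} = \frac{1206477570}{4756589}$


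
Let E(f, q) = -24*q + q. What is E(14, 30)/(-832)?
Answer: 345/416 ≈ 0.82933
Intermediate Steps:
E(f, q) = -23*q
E(14, 30)/(-832) = -23*30/(-832) = -690*(-1/832) = 345/416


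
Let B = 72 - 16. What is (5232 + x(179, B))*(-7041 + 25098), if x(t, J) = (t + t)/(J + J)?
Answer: 5293788747/56 ≈ 9.4532e+7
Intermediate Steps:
B = 56
x(t, J) = t/J (x(t, J) = (2*t)/((2*J)) = (2*t)*(1/(2*J)) = t/J)
(5232 + x(179, B))*(-7041 + 25098) = (5232 + 179/56)*(-7041 + 25098) = (5232 + 179*(1/56))*18057 = (5232 + 179/56)*18057 = (293171/56)*18057 = 5293788747/56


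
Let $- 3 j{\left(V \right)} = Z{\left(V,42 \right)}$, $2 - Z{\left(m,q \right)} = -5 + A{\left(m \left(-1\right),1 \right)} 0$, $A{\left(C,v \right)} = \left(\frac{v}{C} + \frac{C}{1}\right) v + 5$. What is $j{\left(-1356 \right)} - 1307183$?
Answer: $- \frac{3921556}{3} \approx -1.3072 \cdot 10^{6}$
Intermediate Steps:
$A{\left(C,v \right)} = 5 + v \left(C + \frac{v}{C}\right)$ ($A{\left(C,v \right)} = \left(\frac{v}{C} + C 1\right) v + 5 = \left(\frac{v}{C} + C\right) v + 5 = \left(C + \frac{v}{C}\right) v + 5 = v \left(C + \frac{v}{C}\right) + 5 = 5 + v \left(C + \frac{v}{C}\right)$)
$Z{\left(m,q \right)} = 7$ ($Z{\left(m,q \right)} = 2 - \left(-5 + \left(5 + m \left(-1\right) 1 + \frac{1^{2}}{m \left(-1\right)}\right) 0\right) = 2 - \left(-5 + \left(5 + - m 1 + \frac{1}{\left(-1\right) m} 1\right) 0\right) = 2 - \left(-5 + \left(5 - m + - \frac{1}{m} 1\right) 0\right) = 2 - \left(-5 + \left(5 - m - \frac{1}{m}\right) 0\right) = 2 - \left(-5 + 0\right) = 2 - -5 = 2 + 5 = 7$)
$j{\left(V \right)} = - \frac{7}{3}$ ($j{\left(V \right)} = \left(- \frac{1}{3}\right) 7 = - \frac{7}{3}$)
$j{\left(-1356 \right)} - 1307183 = - \frac{7}{3} - 1307183 = - \frac{3921556}{3}$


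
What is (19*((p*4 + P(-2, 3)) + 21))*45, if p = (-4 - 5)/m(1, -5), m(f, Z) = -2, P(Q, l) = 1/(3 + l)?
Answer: 66975/2 ≈ 33488.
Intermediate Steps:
p = 9/2 (p = (-4 - 5)/(-2) = -9*(-½) = 9/2 ≈ 4.5000)
(19*((p*4 + P(-2, 3)) + 21))*45 = (19*(((9/2)*4 + 1/(3 + 3)) + 21))*45 = (19*((18 + 1/6) + 21))*45 = (19*((18 + ⅙) + 21))*45 = (19*(109/6 + 21))*45 = (19*(235/6))*45 = (4465/6)*45 = 66975/2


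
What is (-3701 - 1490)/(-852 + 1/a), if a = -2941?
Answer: 15266731/2505733 ≈ 6.0927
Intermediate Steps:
(-3701 - 1490)/(-852 + 1/a) = (-3701 - 1490)/(-852 + 1/(-2941)) = -5191/(-852 - 1/2941) = -5191/(-2505733/2941) = -5191*(-2941/2505733) = 15266731/2505733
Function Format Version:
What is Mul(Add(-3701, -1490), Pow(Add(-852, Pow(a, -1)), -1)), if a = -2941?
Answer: Rational(15266731, 2505733) ≈ 6.0927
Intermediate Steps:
Mul(Add(-3701, -1490), Pow(Add(-852, Pow(a, -1)), -1)) = Mul(Add(-3701, -1490), Pow(Add(-852, Pow(-2941, -1)), -1)) = Mul(-5191, Pow(Add(-852, Rational(-1, 2941)), -1)) = Mul(-5191, Pow(Rational(-2505733, 2941), -1)) = Mul(-5191, Rational(-2941, 2505733)) = Rational(15266731, 2505733)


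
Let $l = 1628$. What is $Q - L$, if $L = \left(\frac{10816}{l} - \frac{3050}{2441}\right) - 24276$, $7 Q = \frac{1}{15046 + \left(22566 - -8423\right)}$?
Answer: $\frac{706376604465227}{29104201665} \approx 24271.0$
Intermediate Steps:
$Q = \frac{1}{322245}$ ($Q = \frac{1}{7 \left(15046 + \left(22566 - -8423\right)\right)} = \frac{1}{7 \left(15046 + \left(22566 + 8423\right)\right)} = \frac{1}{7 \left(15046 + 30989\right)} = \frac{1}{7 \cdot 46035} = \frac{1}{7} \cdot \frac{1}{46035} = \frac{1}{322245} \approx 3.1032 \cdot 10^{-6}$)
$L = - \frac{24112531298}{993487}$ ($L = \left(\frac{10816}{1628} - \frac{3050}{2441}\right) - 24276 = \left(10816 \cdot \frac{1}{1628} - \frac{3050}{2441}\right) - 24276 = \left(\frac{2704}{407} - \frac{3050}{2441}\right) - 24276 = \frac{5359114}{993487} - 24276 = - \frac{24112531298}{993487} \approx -24271.0$)
$Q - L = \frac{1}{322245} - - \frac{24112531298}{993487} = \frac{1}{322245} + \frac{24112531298}{993487} = \frac{706376604465227}{29104201665}$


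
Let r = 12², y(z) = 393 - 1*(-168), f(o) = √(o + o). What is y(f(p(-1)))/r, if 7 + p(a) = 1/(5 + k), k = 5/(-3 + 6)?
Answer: 187/48 ≈ 3.8958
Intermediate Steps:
k = 5/3 ≈ 1.6667
p(a) = -137/20 (p(a) = -7 + 1/(5 + 5/3) = -7 + 1/(20/3) = -7 + 3/20 = -137/20)
f(o) = √2*√o (f(o) = √(2*o) = √2*√o)
y(z) = 561 (y(z) = 393 + 168 = 561)
r = 144
y(f(p(-1)))/r = 561/144 = 561*(1/144) = 187/48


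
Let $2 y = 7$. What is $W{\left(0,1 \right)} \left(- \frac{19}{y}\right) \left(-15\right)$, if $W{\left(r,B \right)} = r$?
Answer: $0$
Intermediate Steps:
$y = \frac{7}{2}$ ($y = \frac{1}{2} \cdot 7 = \frac{7}{2} \approx 3.5$)
$W{\left(0,1 \right)} \left(- \frac{19}{y}\right) \left(-15\right) = 0 \left(- \frac{19}{\frac{7}{2}}\right) \left(-15\right) = 0 \left(\left(-19\right) \frac{2}{7}\right) \left(-15\right) = 0 \left(- \frac{38}{7}\right) \left(-15\right) = 0 \left(-15\right) = 0$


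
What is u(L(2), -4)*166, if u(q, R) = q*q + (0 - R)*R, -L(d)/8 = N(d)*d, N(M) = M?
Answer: 167328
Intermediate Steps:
L(d) = -8*d² (L(d) = -8*d*d = -8*d²)
u(q, R) = q² - R² (u(q, R) = q² + (-R)*R = q² - R²)
u(L(2), -4)*166 = ((-8*2²)² - 1*(-4)²)*166 = ((-8*4)² - 1*16)*166 = ((-32)² - 16)*166 = (1024 - 16)*166 = 1008*166 = 167328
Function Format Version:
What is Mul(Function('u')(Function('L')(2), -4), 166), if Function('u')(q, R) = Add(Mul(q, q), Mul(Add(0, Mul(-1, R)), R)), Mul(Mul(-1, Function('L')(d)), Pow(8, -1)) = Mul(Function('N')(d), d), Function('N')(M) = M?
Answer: 167328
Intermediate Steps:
Function('L')(d) = Mul(-8, Pow(d, 2)) (Function('L')(d) = Mul(-8, Mul(d, d)) = Mul(-8, Pow(d, 2)))
Function('u')(q, R) = Add(Pow(q, 2), Mul(-1, Pow(R, 2))) (Function('u')(q, R) = Add(Pow(q, 2), Mul(Mul(-1, R), R)) = Add(Pow(q, 2), Mul(-1, Pow(R, 2))))
Mul(Function('u')(Function('L')(2), -4), 166) = Mul(Add(Pow(Mul(-8, Pow(2, 2)), 2), Mul(-1, Pow(-4, 2))), 166) = Mul(Add(Pow(Mul(-8, 4), 2), Mul(-1, 16)), 166) = Mul(Add(Pow(-32, 2), -16), 166) = Mul(Add(1024, -16), 166) = Mul(1008, 166) = 167328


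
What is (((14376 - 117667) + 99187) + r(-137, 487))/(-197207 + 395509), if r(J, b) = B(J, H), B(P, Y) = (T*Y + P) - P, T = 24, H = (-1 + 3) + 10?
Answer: -1908/99151 ≈ -0.019243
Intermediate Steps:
H = 12 (H = 2 + 10 = 12)
B(P, Y) = 24*Y (B(P, Y) = (24*Y + P) - P = (P + 24*Y) - P = 24*Y)
r(J, b) = 288 (r(J, b) = 24*12 = 288)
(((14376 - 117667) + 99187) + r(-137, 487))/(-197207 + 395509) = (((14376 - 117667) + 99187) + 288)/(-197207 + 395509) = ((-103291 + 99187) + 288)/198302 = (-4104 + 288)*(1/198302) = -3816*1/198302 = -1908/99151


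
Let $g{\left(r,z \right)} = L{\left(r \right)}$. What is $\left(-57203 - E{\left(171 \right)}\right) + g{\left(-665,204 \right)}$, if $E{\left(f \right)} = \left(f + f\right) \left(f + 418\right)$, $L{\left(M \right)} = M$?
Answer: $-259306$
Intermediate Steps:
$g{\left(r,z \right)} = r$
$E{\left(f \right)} = 2 f \left(418 + f\right)$
$\left(-57203 - E{\left(171 \right)}\right) + g{\left(-665,204 \right)} = \left(-57203 - 2 \cdot 171 \left(418 + 171\right)\right) - 665 = \left(-57203 - 2 \cdot 171 \cdot 589\right) - 665 = \left(-57203 - 201438\right) - 665 = -258641 - 665 = -259306$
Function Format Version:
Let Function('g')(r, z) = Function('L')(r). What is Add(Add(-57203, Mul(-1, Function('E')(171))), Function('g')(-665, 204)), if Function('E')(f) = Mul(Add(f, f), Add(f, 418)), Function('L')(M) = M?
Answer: -259306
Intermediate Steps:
Function('g')(r, z) = r
Function('E')(f) = Mul(2, f, Add(418, f)) (Function('E')(f) = Mul(Mul(2, f), Add(418, f)) = Mul(2, f, Add(418, f)))
Add(Add(-57203, Mul(-1, Function('E')(171))), Function('g')(-665, 204)) = Add(Add(-57203, Mul(-1, Mul(2, 171, Add(418, 171)))), -665) = Add(Add(-57203, Mul(-1, Mul(2, 171, 589))), -665) = Add(Add(-57203, Mul(-1, 201438)), -665) = Add(Add(-57203, -201438), -665) = Add(-258641, -665) = -259306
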